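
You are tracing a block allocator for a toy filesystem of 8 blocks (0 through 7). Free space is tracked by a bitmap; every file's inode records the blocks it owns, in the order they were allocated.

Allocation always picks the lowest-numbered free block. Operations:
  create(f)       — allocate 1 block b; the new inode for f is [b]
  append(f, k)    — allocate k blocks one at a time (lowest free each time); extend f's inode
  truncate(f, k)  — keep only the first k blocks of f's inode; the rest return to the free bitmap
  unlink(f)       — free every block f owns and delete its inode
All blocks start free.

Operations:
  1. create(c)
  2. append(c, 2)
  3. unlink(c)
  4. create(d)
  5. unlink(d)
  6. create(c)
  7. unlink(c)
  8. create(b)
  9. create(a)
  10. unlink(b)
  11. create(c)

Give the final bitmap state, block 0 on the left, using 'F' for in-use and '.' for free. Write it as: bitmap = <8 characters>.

bitmap = FF......

after create(c) → c:[0]  free=[F.......]
after append(c, 2) → c:[0, 1, 2]  free=[FFF.....]
after unlink(c) →   free=[........]
after create(d) → d:[0]  free=[F.......]
after unlink(d) →   free=[........]
after create(c) → c:[0]  free=[F.......]
after unlink(c) →   free=[........]
after create(b) → b:[0]  free=[F.......]
after create(a) → a:[1], b:[0]  free=[FF......]
after unlink(b) → a:[1]  free=[.F......]
after create(c) → a:[1], c:[0]  free=[FF......]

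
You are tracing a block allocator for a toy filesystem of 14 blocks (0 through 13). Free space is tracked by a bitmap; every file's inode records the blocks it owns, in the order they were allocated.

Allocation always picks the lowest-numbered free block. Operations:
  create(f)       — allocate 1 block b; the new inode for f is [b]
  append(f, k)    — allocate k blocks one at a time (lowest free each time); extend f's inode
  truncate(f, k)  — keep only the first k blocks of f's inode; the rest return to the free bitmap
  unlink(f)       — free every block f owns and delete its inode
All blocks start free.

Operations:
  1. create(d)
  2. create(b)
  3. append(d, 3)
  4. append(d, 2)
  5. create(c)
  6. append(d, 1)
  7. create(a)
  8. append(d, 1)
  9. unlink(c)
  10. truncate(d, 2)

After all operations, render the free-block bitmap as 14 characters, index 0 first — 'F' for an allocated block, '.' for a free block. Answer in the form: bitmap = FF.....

bitmap = FFF......F....

  1. create(d)  ⇒  F.............  {d→[0]}
  2. create(b)  ⇒  FF............  {b→[1]; d→[0]}
  3. append(d, 3)  ⇒  FFFFF.........  {b→[1]; d→[0, 2, 3, 4]}
  4. append(d, 2)  ⇒  FFFFFFF.......  {b→[1]; d→[0, 2, 3, 4, 5, 6]}
  5. create(c)  ⇒  FFFFFFFF......  {b→[1]; c→[7]; d→[0, 2, 3, 4, 5, 6]}
  6. append(d, 1)  ⇒  FFFFFFFFF.....  {b→[1]; c→[7]; d→[0, 2, 3, 4, 5, 6, 8]}
  7. create(a)  ⇒  FFFFFFFFFF....  {a→[9]; b→[1]; c→[7]; d→[0, 2, 3, 4, 5, 6, 8]}
  8. append(d, 1)  ⇒  FFFFFFFFFFF...  {a→[9]; b→[1]; c→[7]; d→[0, 2, 3, 4, 5, 6, 8, 10]}
  9. unlink(c)  ⇒  FFFFFFF.FFF...  {a→[9]; b→[1]; d→[0, 2, 3, 4, 5, 6, 8, 10]}
  10. truncate(d, 2)  ⇒  FFF......F....  {a→[9]; b→[1]; d→[0, 2]}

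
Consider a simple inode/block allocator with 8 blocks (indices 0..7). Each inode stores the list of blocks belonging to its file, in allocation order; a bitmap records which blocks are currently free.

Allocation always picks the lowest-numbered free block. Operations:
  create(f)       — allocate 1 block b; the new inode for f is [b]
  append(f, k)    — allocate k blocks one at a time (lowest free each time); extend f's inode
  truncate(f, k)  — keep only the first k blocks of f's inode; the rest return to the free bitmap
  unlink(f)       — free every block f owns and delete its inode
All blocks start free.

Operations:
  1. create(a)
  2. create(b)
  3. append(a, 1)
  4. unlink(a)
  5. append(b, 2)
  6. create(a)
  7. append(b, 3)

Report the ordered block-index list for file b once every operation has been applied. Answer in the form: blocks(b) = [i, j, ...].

after create(a) → a:[0]  free=[F.......]
after create(b) → a:[0], b:[1]  free=[FF......]
after append(a, 1) → a:[0, 2], b:[1]  free=[FFF.....]
after unlink(a) → b:[1]  free=[.F......]
after append(b, 2) → b:[1, 0, 2]  free=[FFF.....]
after create(a) → a:[3], b:[1, 0, 2]  free=[FFFF....]
after append(b, 3) → a:[3], b:[1, 0, 2, 4, 5, 6]  free=[FFFFFFF.]

blocks(b) = [1, 0, 2, 4, 5, 6]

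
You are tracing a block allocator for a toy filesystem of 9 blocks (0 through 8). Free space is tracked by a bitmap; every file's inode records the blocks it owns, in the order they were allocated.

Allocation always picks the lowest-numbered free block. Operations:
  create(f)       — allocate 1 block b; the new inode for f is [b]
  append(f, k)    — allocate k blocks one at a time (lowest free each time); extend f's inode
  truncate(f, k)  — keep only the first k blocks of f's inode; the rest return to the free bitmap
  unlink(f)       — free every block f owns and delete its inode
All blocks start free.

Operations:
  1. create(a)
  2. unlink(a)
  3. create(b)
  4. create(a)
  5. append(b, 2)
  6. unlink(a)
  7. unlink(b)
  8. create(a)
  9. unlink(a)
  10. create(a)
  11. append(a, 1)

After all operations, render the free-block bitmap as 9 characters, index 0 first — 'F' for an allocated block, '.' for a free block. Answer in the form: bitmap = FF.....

[1] create(a) — a=0 (map F........)
[2] unlink(a) —  (map .........)
[3] create(b) — b=0 (map F........)
[4] create(a) — a=1 b=0 (map FF.......)
[5] append(b, 2) — a=1 b=0,2,3 (map FFFF.....)
[6] unlink(a) — b=0,2,3 (map F.FF.....)
[7] unlink(b) —  (map .........)
[8] create(a) — a=0 (map F........)
[9] unlink(a) —  (map .........)
[10] create(a) — a=0 (map F........)
[11] append(a, 1) — a=0,1 (map FF.......)

bitmap = FF.......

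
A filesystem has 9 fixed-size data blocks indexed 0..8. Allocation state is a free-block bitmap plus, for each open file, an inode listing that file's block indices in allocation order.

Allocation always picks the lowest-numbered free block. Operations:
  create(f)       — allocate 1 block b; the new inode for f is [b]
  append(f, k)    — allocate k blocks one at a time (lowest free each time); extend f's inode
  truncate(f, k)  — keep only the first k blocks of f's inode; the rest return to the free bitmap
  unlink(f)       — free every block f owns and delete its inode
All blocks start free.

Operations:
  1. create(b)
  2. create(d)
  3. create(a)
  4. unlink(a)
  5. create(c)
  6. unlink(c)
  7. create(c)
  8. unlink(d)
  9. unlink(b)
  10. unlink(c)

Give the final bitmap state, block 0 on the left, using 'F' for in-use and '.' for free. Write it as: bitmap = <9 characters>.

create(b): bitmap=F........ | b=[0]
create(d): bitmap=FF....... | b=[0] d=[1]
create(a): bitmap=FFF...... | a=[2] b=[0] d=[1]
unlink(a): bitmap=FF....... | b=[0] d=[1]
create(c): bitmap=FFF...... | b=[0] c=[2] d=[1]
unlink(c): bitmap=FF....... | b=[0] d=[1]
create(c): bitmap=FFF...... | b=[0] c=[2] d=[1]
unlink(d): bitmap=F.F...... | b=[0] c=[2]
unlink(b): bitmap=..F...... | c=[2]
unlink(c): bitmap=......... | 

bitmap = .........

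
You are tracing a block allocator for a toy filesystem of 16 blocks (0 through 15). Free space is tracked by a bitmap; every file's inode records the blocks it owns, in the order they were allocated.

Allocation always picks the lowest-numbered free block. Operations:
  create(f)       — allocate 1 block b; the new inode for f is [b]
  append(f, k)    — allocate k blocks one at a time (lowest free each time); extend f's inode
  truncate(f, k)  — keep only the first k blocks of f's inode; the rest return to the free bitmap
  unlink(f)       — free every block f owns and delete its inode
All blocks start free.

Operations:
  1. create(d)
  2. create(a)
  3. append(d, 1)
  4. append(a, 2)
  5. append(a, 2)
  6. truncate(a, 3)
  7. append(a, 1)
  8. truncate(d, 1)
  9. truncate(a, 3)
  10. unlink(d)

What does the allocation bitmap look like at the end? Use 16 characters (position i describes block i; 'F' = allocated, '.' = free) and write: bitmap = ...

bitmap = .F.FF...........

[1] create(d) — d=0 (map F...............)
[2] create(a) — a=1 d=0 (map FF..............)
[3] append(d, 1) — a=1 d=0,2 (map FFF.............)
[4] append(a, 2) — a=1,3,4 d=0,2 (map FFFFF...........)
[5] append(a, 2) — a=1,3,4,5,6 d=0,2 (map FFFFFFF.........)
[6] truncate(a, 3) — a=1,3,4 d=0,2 (map FFFFF...........)
[7] append(a, 1) — a=1,3,4,5 d=0,2 (map FFFFFF..........)
[8] truncate(d, 1) — a=1,3,4,5 d=0 (map FF.FFF..........)
[9] truncate(a, 3) — a=1,3,4 d=0 (map FF.FF...........)
[10] unlink(d) — a=1,3,4 (map .F.FF...........)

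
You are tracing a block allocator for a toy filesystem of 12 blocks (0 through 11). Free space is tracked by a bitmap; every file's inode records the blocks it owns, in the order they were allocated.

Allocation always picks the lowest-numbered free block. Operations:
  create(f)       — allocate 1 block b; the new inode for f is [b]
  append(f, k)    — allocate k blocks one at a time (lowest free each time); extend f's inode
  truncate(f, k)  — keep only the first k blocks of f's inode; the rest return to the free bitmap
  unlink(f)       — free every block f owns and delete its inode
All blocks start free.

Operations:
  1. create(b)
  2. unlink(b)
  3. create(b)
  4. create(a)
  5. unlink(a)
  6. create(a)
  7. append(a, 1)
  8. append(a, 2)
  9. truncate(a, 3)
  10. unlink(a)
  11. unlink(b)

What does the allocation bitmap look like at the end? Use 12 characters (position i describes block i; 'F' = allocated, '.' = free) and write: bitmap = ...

create(b): bitmap=F........... | b=[0]
unlink(b): bitmap=............ | 
create(b): bitmap=F........... | b=[0]
create(a): bitmap=FF.......... | a=[1] b=[0]
unlink(a): bitmap=F........... | b=[0]
create(a): bitmap=FF.......... | a=[1] b=[0]
append(a, 1): bitmap=FFF......... | a=[1, 2] b=[0]
append(a, 2): bitmap=FFFFF....... | a=[1, 2, 3, 4] b=[0]
truncate(a, 3): bitmap=FFFF........ | a=[1, 2, 3] b=[0]
unlink(a): bitmap=F........... | b=[0]
unlink(b): bitmap=............ | 

bitmap = ............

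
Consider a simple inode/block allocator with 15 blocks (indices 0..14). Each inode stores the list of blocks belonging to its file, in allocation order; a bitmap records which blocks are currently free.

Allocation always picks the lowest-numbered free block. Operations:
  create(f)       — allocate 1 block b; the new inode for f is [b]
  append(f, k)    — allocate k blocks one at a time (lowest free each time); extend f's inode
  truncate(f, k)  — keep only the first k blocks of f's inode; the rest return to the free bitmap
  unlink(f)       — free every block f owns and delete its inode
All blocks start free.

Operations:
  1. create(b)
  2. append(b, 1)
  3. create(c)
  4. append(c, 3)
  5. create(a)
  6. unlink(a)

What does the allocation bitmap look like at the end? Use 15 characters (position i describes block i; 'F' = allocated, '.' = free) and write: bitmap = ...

[1] create(b) — b=0 (map F..............)
[2] append(b, 1) — b=0,1 (map FF.............)
[3] create(c) — b=0,1 c=2 (map FFF............)
[4] append(c, 3) — b=0,1 c=2,3,4,5 (map FFFFFF.........)
[5] create(a) — a=6 b=0,1 c=2,3,4,5 (map FFFFFFF........)
[6] unlink(a) — b=0,1 c=2,3,4,5 (map FFFFFF.........)

bitmap = FFFFFF.........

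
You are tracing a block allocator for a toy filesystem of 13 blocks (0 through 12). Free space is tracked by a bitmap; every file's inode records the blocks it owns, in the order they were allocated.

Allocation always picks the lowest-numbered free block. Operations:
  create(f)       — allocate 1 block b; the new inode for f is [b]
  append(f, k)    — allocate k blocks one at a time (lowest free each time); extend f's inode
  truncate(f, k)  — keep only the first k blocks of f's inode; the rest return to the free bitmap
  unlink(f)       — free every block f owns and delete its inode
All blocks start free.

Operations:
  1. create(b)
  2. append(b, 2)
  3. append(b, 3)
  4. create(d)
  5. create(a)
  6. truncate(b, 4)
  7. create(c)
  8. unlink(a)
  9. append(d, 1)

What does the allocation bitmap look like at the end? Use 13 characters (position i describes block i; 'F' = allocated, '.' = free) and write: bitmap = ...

bitmap = FFFFFFF......

after create(b) → b:[0]  free=[F............]
after append(b, 2) → b:[0, 1, 2]  free=[FFF..........]
after append(b, 3) → b:[0, 1, 2, 3, 4, 5]  free=[FFFFFF.......]
after create(d) → b:[0, 1, 2, 3, 4, 5], d:[6]  free=[FFFFFFF......]
after create(a) → a:[7], b:[0, 1, 2, 3, 4, 5], d:[6]  free=[FFFFFFFF.....]
after truncate(b, 4) → a:[7], b:[0, 1, 2, 3], d:[6]  free=[FFFF..FF.....]
after create(c) → a:[7], b:[0, 1, 2, 3], c:[4], d:[6]  free=[FFFFF.FF.....]
after unlink(a) → b:[0, 1, 2, 3], c:[4], d:[6]  free=[FFFFF.F......]
after append(d, 1) → b:[0, 1, 2, 3], c:[4], d:[6, 5]  free=[FFFFFFF......]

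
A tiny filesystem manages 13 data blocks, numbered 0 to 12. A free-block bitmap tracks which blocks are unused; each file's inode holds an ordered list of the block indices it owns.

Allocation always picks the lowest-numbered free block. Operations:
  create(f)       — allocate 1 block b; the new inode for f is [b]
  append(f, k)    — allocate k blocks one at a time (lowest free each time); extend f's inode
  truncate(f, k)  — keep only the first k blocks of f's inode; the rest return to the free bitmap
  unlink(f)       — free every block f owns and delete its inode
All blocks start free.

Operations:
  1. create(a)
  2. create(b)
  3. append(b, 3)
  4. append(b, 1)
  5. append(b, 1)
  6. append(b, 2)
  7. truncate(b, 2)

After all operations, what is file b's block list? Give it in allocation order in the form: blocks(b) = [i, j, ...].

create(a): bitmap=F............ | a=[0]
create(b): bitmap=FF........... | a=[0] b=[1]
append(b, 3): bitmap=FFFFF........ | a=[0] b=[1, 2, 3, 4]
append(b, 1): bitmap=FFFFFF....... | a=[0] b=[1, 2, 3, 4, 5]
append(b, 1): bitmap=FFFFFFF...... | a=[0] b=[1, 2, 3, 4, 5, 6]
append(b, 2): bitmap=FFFFFFFFF.... | a=[0] b=[1, 2, 3, 4, 5, 6, 7, 8]
truncate(b, 2): bitmap=FFF.......... | a=[0] b=[1, 2]

blocks(b) = [1, 2]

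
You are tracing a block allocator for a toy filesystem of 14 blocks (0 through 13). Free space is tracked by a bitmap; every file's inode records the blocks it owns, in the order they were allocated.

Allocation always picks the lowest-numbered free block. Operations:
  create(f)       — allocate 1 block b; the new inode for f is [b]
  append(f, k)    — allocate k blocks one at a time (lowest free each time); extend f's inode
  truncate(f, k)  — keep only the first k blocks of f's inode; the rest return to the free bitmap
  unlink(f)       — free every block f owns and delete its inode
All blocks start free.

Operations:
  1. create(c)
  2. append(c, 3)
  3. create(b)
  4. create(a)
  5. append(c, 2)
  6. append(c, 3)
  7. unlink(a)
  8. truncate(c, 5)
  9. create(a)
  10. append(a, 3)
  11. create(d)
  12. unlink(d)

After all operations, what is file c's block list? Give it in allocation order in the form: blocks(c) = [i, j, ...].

create(c): bitmap=F............. | c=[0]
append(c, 3): bitmap=FFFF.......... | c=[0, 1, 2, 3]
create(b): bitmap=FFFFF......... | b=[4] c=[0, 1, 2, 3]
create(a): bitmap=FFFFFF........ | a=[5] b=[4] c=[0, 1, 2, 3]
append(c, 2): bitmap=FFFFFFFF...... | a=[5] b=[4] c=[0, 1, 2, 3, 6, 7]
append(c, 3): bitmap=FFFFFFFFFFF... | a=[5] b=[4] c=[0, 1, 2, 3, 6, 7, 8, 9, 10]
unlink(a): bitmap=FFFFF.FFFFF... | b=[4] c=[0, 1, 2, 3, 6, 7, 8, 9, 10]
truncate(c, 5): bitmap=FFFFF.F....... | b=[4] c=[0, 1, 2, 3, 6]
create(a): bitmap=FFFFFFF....... | a=[5] b=[4] c=[0, 1, 2, 3, 6]
append(a, 3): bitmap=FFFFFFFFFF.... | a=[5, 7, 8, 9] b=[4] c=[0, 1, 2, 3, 6]
create(d): bitmap=FFFFFFFFFFF... | a=[5, 7, 8, 9] b=[4] c=[0, 1, 2, 3, 6] d=[10]
unlink(d): bitmap=FFFFFFFFFF.... | a=[5, 7, 8, 9] b=[4] c=[0, 1, 2, 3, 6]

blocks(c) = [0, 1, 2, 3, 6]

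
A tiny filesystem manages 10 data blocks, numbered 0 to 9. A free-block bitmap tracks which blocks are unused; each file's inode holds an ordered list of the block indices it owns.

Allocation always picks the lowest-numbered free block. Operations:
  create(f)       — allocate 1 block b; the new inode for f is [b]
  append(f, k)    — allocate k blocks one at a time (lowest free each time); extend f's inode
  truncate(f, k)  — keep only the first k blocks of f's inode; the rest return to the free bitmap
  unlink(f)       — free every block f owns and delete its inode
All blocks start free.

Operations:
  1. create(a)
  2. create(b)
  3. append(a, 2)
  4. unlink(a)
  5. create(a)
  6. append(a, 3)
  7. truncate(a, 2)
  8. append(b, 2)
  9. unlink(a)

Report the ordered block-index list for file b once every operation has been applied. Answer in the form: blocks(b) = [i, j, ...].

[1] create(a) — a=0 (map F.........)
[2] create(b) — a=0 b=1 (map FF........)
[3] append(a, 2) — a=0,2,3 b=1 (map FFFF......)
[4] unlink(a) — b=1 (map .F........)
[5] create(a) — a=0 b=1 (map FF........)
[6] append(a, 3) — a=0,2,3,4 b=1 (map FFFFF.....)
[7] truncate(a, 2) — a=0,2 b=1 (map FFF.......)
[8] append(b, 2) — a=0,2 b=1,3,4 (map FFFFF.....)
[9] unlink(a) — b=1,3,4 (map .F.FF.....)

blocks(b) = [1, 3, 4]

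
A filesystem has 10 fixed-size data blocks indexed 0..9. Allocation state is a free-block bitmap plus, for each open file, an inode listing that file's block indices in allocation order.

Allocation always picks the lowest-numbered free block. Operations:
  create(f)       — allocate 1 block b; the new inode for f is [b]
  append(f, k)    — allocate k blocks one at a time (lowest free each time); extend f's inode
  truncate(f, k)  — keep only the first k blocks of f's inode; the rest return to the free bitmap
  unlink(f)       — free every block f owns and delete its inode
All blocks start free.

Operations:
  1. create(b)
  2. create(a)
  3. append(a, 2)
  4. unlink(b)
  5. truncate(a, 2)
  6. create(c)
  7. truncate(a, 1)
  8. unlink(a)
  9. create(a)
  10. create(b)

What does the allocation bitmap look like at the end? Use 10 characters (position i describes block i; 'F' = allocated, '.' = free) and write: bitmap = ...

bitmap = FFF.......

create(b): bitmap=F......... | b=[0]
create(a): bitmap=FF........ | a=[1] b=[0]
append(a, 2): bitmap=FFFF...... | a=[1, 2, 3] b=[0]
unlink(b): bitmap=.FFF...... | a=[1, 2, 3]
truncate(a, 2): bitmap=.FF....... | a=[1, 2]
create(c): bitmap=FFF....... | a=[1, 2] c=[0]
truncate(a, 1): bitmap=FF........ | a=[1] c=[0]
unlink(a): bitmap=F......... | c=[0]
create(a): bitmap=FF........ | a=[1] c=[0]
create(b): bitmap=FFF....... | a=[1] b=[2] c=[0]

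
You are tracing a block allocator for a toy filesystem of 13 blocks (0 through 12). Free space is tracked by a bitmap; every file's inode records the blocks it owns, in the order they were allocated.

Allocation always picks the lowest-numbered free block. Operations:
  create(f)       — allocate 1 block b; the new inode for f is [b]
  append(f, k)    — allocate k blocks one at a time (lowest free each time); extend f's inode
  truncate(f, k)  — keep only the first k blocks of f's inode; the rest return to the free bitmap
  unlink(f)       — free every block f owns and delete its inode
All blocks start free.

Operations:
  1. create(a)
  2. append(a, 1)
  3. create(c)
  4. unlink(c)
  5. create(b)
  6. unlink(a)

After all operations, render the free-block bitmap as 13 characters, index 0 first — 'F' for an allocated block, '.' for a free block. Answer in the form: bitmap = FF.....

[1] create(a) — a=0 (map F............)
[2] append(a, 1) — a=0,1 (map FF...........)
[3] create(c) — a=0,1 c=2 (map FFF..........)
[4] unlink(c) — a=0,1 (map FF...........)
[5] create(b) — a=0,1 b=2 (map FFF..........)
[6] unlink(a) — b=2 (map ..F..........)

bitmap = ..F..........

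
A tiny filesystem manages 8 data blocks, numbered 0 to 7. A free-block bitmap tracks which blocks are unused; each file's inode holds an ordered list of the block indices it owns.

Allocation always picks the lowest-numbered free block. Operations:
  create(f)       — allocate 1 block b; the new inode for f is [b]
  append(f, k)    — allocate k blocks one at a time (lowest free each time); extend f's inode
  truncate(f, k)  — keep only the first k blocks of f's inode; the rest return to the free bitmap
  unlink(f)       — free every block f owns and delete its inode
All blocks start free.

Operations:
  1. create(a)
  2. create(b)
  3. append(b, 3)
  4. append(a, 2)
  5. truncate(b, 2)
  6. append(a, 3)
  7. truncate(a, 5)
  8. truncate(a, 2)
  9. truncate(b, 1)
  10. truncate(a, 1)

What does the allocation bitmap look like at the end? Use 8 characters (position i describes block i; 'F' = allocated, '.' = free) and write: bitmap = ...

bitmap = FF......

  1. create(a)  ⇒  F.......  {a→[0]}
  2. create(b)  ⇒  FF......  {a→[0]; b→[1]}
  3. append(b, 3)  ⇒  FFFFF...  {a→[0]; b→[1, 2, 3, 4]}
  4. append(a, 2)  ⇒  FFFFFFF.  {a→[0, 5, 6]; b→[1, 2, 3, 4]}
  5. truncate(b, 2)  ⇒  FFF..FF.  {a→[0, 5, 6]; b→[1, 2]}
  6. append(a, 3)  ⇒  FFFFFFFF  {a→[0, 5, 6, 3, 4, 7]; b→[1, 2]}
  7. truncate(a, 5)  ⇒  FFFFFFF.  {a→[0, 5, 6, 3, 4]; b→[1, 2]}
  8. truncate(a, 2)  ⇒  FFF..F..  {a→[0, 5]; b→[1, 2]}
  9. truncate(b, 1)  ⇒  FF...F..  {a→[0, 5]; b→[1]}
  10. truncate(a, 1)  ⇒  FF......  {a→[0]; b→[1]}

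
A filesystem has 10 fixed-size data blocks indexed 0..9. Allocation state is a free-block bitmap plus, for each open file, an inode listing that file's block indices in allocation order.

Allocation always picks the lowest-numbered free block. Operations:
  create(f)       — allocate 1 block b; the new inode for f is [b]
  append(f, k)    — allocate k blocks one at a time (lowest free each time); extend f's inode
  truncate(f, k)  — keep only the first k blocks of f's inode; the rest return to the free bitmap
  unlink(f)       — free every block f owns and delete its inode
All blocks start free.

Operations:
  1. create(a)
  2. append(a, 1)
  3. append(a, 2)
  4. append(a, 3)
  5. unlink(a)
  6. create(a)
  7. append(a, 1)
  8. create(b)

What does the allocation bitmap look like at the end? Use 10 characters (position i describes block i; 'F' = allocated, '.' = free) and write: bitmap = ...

  1. create(a)  ⇒  F.........  {a→[0]}
  2. append(a, 1)  ⇒  FF........  {a→[0, 1]}
  3. append(a, 2)  ⇒  FFFF......  {a→[0, 1, 2, 3]}
  4. append(a, 3)  ⇒  FFFFFFF...  {a→[0, 1, 2, 3, 4, 5, 6]}
  5. unlink(a)  ⇒  ..........  {}
  6. create(a)  ⇒  F.........  {a→[0]}
  7. append(a, 1)  ⇒  FF........  {a→[0, 1]}
  8. create(b)  ⇒  FFF.......  {a→[0, 1]; b→[2]}

bitmap = FFF.......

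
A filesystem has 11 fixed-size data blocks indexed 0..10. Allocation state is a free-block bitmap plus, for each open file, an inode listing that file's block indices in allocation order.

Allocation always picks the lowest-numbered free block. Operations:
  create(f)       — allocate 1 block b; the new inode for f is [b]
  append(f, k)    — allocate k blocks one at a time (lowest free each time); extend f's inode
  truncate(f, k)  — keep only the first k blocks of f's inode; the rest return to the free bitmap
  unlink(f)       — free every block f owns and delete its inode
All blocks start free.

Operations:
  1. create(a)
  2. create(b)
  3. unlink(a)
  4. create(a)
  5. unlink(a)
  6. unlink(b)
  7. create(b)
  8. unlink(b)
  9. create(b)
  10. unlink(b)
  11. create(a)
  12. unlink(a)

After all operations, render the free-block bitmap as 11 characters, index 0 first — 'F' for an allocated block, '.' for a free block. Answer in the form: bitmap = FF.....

bitmap = ...........

[1] create(a) — a=0 (map F..........)
[2] create(b) — a=0 b=1 (map FF.........)
[3] unlink(a) — b=1 (map .F.........)
[4] create(a) — a=0 b=1 (map FF.........)
[5] unlink(a) — b=1 (map .F.........)
[6] unlink(b) —  (map ...........)
[7] create(b) — b=0 (map F..........)
[8] unlink(b) —  (map ...........)
[9] create(b) — b=0 (map F..........)
[10] unlink(b) —  (map ...........)
[11] create(a) — a=0 (map F..........)
[12] unlink(a) —  (map ...........)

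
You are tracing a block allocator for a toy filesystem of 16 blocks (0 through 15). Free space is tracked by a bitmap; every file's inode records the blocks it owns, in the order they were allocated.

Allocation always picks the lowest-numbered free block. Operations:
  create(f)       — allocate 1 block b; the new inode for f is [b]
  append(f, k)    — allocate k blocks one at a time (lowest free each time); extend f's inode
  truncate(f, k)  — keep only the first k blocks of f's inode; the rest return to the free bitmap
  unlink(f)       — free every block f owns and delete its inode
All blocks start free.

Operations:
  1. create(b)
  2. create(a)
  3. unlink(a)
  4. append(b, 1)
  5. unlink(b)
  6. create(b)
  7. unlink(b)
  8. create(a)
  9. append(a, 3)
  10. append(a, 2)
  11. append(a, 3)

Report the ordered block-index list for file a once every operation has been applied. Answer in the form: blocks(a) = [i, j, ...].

create(b): bitmap=F............... | b=[0]
create(a): bitmap=FF.............. | a=[1] b=[0]
unlink(a): bitmap=F............... | b=[0]
append(b, 1): bitmap=FF.............. | b=[0, 1]
unlink(b): bitmap=................ | 
create(b): bitmap=F............... | b=[0]
unlink(b): bitmap=................ | 
create(a): bitmap=F............... | a=[0]
append(a, 3): bitmap=FFFF............ | a=[0, 1, 2, 3]
append(a, 2): bitmap=FFFFFF.......... | a=[0, 1, 2, 3, 4, 5]
append(a, 3): bitmap=FFFFFFFFF....... | a=[0, 1, 2, 3, 4, 5, 6, 7, 8]

blocks(a) = [0, 1, 2, 3, 4, 5, 6, 7, 8]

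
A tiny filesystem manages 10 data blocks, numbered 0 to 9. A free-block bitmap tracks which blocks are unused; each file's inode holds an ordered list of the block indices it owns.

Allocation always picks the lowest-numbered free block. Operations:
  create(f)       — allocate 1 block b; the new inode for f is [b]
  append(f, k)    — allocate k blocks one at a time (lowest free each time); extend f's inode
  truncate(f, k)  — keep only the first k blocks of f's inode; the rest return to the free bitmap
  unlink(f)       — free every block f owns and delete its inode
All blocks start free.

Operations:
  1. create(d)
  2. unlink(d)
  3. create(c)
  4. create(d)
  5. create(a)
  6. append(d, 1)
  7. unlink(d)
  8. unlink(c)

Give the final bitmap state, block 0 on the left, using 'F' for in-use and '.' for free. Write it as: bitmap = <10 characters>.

bitmap = ..F.......

  1. create(d)  ⇒  F.........  {d→[0]}
  2. unlink(d)  ⇒  ..........  {}
  3. create(c)  ⇒  F.........  {c→[0]}
  4. create(d)  ⇒  FF........  {c→[0]; d→[1]}
  5. create(a)  ⇒  FFF.......  {a→[2]; c→[0]; d→[1]}
  6. append(d, 1)  ⇒  FFFF......  {a→[2]; c→[0]; d→[1, 3]}
  7. unlink(d)  ⇒  F.F.......  {a→[2]; c→[0]}
  8. unlink(c)  ⇒  ..F.......  {a→[2]}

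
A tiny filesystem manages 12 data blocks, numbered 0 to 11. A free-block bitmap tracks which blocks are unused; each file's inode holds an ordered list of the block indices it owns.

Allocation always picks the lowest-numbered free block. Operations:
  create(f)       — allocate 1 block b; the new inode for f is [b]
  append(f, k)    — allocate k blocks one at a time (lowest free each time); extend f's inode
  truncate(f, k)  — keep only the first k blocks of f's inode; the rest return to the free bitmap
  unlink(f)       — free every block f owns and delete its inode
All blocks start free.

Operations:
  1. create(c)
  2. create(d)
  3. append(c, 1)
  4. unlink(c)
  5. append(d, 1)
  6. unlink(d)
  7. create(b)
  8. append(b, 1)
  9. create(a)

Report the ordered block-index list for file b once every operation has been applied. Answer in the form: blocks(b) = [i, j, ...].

blocks(b) = [0, 1]

[1] create(c) — c=0 (map F...........)
[2] create(d) — c=0 d=1 (map FF..........)
[3] append(c, 1) — c=0,2 d=1 (map FFF.........)
[4] unlink(c) — d=1 (map .F..........)
[5] append(d, 1) — d=1,0 (map FF..........)
[6] unlink(d) —  (map ............)
[7] create(b) — b=0 (map F...........)
[8] append(b, 1) — b=0,1 (map FF..........)
[9] create(a) — a=2 b=0,1 (map FFF.........)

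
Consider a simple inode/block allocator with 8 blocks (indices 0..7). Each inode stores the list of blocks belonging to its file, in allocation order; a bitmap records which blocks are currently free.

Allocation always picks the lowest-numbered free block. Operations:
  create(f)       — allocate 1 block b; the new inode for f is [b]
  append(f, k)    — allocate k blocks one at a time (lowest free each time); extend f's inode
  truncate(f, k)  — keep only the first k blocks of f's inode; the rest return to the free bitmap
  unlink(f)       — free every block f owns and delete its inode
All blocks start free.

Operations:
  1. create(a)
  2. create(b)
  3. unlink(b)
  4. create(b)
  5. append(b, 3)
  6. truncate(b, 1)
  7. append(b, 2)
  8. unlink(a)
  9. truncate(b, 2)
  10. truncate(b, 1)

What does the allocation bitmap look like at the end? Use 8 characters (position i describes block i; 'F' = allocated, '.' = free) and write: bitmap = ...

create(a): bitmap=F....... | a=[0]
create(b): bitmap=FF...... | a=[0] b=[1]
unlink(b): bitmap=F....... | a=[0]
create(b): bitmap=FF...... | a=[0] b=[1]
append(b, 3): bitmap=FFFFF... | a=[0] b=[1, 2, 3, 4]
truncate(b, 1): bitmap=FF...... | a=[0] b=[1]
append(b, 2): bitmap=FFFF.... | a=[0] b=[1, 2, 3]
unlink(a): bitmap=.FFF.... | b=[1, 2, 3]
truncate(b, 2): bitmap=.FF..... | b=[1, 2]
truncate(b, 1): bitmap=.F...... | b=[1]

bitmap = .F......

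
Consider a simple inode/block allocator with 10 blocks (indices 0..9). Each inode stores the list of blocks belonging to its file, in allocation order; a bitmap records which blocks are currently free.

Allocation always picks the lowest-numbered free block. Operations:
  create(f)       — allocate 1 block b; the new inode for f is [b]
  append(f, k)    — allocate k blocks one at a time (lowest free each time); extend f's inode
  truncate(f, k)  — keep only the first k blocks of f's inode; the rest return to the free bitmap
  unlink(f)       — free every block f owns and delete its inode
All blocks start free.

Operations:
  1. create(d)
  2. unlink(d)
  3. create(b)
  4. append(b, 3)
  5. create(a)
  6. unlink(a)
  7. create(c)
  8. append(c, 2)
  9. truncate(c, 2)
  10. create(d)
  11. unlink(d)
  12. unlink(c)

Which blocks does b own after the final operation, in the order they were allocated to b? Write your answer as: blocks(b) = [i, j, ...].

create(d): bitmap=F......... | d=[0]
unlink(d): bitmap=.......... | 
create(b): bitmap=F......... | b=[0]
append(b, 3): bitmap=FFFF...... | b=[0, 1, 2, 3]
create(a): bitmap=FFFFF..... | a=[4] b=[0, 1, 2, 3]
unlink(a): bitmap=FFFF...... | b=[0, 1, 2, 3]
create(c): bitmap=FFFFF..... | b=[0, 1, 2, 3] c=[4]
append(c, 2): bitmap=FFFFFFF... | b=[0, 1, 2, 3] c=[4, 5, 6]
truncate(c, 2): bitmap=FFFFFF.... | b=[0, 1, 2, 3] c=[4, 5]
create(d): bitmap=FFFFFFF... | b=[0, 1, 2, 3] c=[4, 5] d=[6]
unlink(d): bitmap=FFFFFF.... | b=[0, 1, 2, 3] c=[4, 5]
unlink(c): bitmap=FFFF...... | b=[0, 1, 2, 3]

blocks(b) = [0, 1, 2, 3]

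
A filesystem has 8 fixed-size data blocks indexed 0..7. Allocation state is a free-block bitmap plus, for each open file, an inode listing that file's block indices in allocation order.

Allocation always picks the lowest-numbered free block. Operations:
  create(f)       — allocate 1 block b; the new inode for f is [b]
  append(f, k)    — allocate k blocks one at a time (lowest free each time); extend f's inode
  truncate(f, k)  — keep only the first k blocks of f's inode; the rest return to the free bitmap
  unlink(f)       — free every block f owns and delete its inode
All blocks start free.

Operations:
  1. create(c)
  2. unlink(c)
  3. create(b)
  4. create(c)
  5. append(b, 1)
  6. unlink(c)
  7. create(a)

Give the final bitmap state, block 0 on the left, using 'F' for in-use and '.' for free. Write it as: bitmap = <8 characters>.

  1. create(c)  ⇒  F.......  {c→[0]}
  2. unlink(c)  ⇒  ........  {}
  3. create(b)  ⇒  F.......  {b→[0]}
  4. create(c)  ⇒  FF......  {b→[0]; c→[1]}
  5. append(b, 1)  ⇒  FFF.....  {b→[0, 2]; c→[1]}
  6. unlink(c)  ⇒  F.F.....  {b→[0, 2]}
  7. create(a)  ⇒  FFF.....  {a→[1]; b→[0, 2]}

bitmap = FFF.....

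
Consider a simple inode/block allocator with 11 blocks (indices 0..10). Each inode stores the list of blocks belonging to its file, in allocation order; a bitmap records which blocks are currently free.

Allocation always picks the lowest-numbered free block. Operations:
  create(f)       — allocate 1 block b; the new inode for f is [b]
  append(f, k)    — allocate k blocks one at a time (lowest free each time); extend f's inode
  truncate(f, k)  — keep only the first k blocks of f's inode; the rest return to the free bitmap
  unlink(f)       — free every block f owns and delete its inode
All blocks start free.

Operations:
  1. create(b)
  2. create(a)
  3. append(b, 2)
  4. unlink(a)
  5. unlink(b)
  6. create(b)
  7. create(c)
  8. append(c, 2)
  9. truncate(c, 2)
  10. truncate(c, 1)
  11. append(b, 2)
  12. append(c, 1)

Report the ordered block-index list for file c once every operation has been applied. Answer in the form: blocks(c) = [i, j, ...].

blocks(c) = [1, 4]

create(b): bitmap=F.......... | b=[0]
create(a): bitmap=FF......... | a=[1] b=[0]
append(b, 2): bitmap=FFFF....... | a=[1] b=[0, 2, 3]
unlink(a): bitmap=F.FF....... | b=[0, 2, 3]
unlink(b): bitmap=........... | 
create(b): bitmap=F.......... | b=[0]
create(c): bitmap=FF......... | b=[0] c=[1]
append(c, 2): bitmap=FFFF....... | b=[0] c=[1, 2, 3]
truncate(c, 2): bitmap=FFF........ | b=[0] c=[1, 2]
truncate(c, 1): bitmap=FF......... | b=[0] c=[1]
append(b, 2): bitmap=FFFF....... | b=[0, 2, 3] c=[1]
append(c, 1): bitmap=FFFFF...... | b=[0, 2, 3] c=[1, 4]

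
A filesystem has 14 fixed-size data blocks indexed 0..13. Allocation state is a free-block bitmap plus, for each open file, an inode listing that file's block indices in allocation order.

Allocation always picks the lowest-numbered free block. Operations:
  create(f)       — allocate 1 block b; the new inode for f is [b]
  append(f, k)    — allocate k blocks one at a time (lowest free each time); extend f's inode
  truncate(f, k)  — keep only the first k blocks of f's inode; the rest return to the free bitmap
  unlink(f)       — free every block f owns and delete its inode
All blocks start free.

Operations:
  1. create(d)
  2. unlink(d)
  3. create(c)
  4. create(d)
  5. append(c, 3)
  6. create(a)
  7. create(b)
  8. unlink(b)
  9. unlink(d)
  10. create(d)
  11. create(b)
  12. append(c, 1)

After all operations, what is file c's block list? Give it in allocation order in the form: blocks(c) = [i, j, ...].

blocks(c) = [0, 2, 3, 4, 7]

  1. create(d)  ⇒  F.............  {d→[0]}
  2. unlink(d)  ⇒  ..............  {}
  3. create(c)  ⇒  F.............  {c→[0]}
  4. create(d)  ⇒  FF............  {c→[0]; d→[1]}
  5. append(c, 3)  ⇒  FFFFF.........  {c→[0, 2, 3, 4]; d→[1]}
  6. create(a)  ⇒  FFFFFF........  {a→[5]; c→[0, 2, 3, 4]; d→[1]}
  7. create(b)  ⇒  FFFFFFF.......  {a→[5]; b→[6]; c→[0, 2, 3, 4]; d→[1]}
  8. unlink(b)  ⇒  FFFFFF........  {a→[5]; c→[0, 2, 3, 4]; d→[1]}
  9. unlink(d)  ⇒  F.FFFF........  {a→[5]; c→[0, 2, 3, 4]}
  10. create(d)  ⇒  FFFFFF........  {a→[5]; c→[0, 2, 3, 4]; d→[1]}
  11. create(b)  ⇒  FFFFFFF.......  {a→[5]; b→[6]; c→[0, 2, 3, 4]; d→[1]}
  12. append(c, 1)  ⇒  FFFFFFFF......  {a→[5]; b→[6]; c→[0, 2, 3, 4, 7]; d→[1]}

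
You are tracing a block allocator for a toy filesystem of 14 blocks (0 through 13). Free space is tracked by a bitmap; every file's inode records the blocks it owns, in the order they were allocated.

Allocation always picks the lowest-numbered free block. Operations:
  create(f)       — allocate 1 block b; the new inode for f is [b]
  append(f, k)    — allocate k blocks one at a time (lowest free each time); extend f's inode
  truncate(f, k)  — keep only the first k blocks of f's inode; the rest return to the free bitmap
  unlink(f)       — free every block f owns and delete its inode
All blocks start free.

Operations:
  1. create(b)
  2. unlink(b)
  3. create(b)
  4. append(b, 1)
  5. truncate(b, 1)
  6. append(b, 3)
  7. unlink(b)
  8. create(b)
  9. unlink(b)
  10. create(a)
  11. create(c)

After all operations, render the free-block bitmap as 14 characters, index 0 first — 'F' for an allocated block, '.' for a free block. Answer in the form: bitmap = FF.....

[1] create(b) — b=0 (map F.............)
[2] unlink(b) —  (map ..............)
[3] create(b) — b=0 (map F.............)
[4] append(b, 1) — b=0,1 (map FF............)
[5] truncate(b, 1) — b=0 (map F.............)
[6] append(b, 3) — b=0,1,2,3 (map FFFF..........)
[7] unlink(b) —  (map ..............)
[8] create(b) — b=0 (map F.............)
[9] unlink(b) —  (map ..............)
[10] create(a) — a=0 (map F.............)
[11] create(c) — a=0 c=1 (map FF............)

bitmap = FF............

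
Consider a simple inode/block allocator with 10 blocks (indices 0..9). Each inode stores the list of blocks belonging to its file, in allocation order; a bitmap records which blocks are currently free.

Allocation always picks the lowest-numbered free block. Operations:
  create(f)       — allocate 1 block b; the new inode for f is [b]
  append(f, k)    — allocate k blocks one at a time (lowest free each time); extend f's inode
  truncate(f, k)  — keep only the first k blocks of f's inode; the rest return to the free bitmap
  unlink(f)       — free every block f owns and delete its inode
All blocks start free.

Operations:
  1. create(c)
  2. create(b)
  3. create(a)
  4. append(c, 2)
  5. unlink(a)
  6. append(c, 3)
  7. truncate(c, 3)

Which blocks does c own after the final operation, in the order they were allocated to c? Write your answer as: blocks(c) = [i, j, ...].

blocks(c) = [0, 3, 4]

create(c): bitmap=F......... | c=[0]
create(b): bitmap=FF........ | b=[1] c=[0]
create(a): bitmap=FFF....... | a=[2] b=[1] c=[0]
append(c, 2): bitmap=FFFFF..... | a=[2] b=[1] c=[0, 3, 4]
unlink(a): bitmap=FF.FF..... | b=[1] c=[0, 3, 4]
append(c, 3): bitmap=FFFFFFF... | b=[1] c=[0, 3, 4, 2, 5, 6]
truncate(c, 3): bitmap=FF.FF..... | b=[1] c=[0, 3, 4]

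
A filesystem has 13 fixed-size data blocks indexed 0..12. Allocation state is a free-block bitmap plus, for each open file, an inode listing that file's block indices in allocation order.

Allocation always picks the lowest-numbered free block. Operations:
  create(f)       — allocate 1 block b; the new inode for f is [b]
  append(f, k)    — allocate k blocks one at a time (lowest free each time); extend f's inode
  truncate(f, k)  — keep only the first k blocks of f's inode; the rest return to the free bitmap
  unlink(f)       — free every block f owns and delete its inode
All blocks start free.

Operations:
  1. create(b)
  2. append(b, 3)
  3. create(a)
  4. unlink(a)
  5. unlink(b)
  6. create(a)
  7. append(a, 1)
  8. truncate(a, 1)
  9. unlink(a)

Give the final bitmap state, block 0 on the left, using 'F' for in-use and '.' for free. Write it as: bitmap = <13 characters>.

bitmap = .............

[1] create(b) — b=0 (map F............)
[2] append(b, 3) — b=0,1,2,3 (map FFFF.........)
[3] create(a) — a=4 b=0,1,2,3 (map FFFFF........)
[4] unlink(a) — b=0,1,2,3 (map FFFF.........)
[5] unlink(b) —  (map .............)
[6] create(a) — a=0 (map F............)
[7] append(a, 1) — a=0,1 (map FF...........)
[8] truncate(a, 1) — a=0 (map F............)
[9] unlink(a) —  (map .............)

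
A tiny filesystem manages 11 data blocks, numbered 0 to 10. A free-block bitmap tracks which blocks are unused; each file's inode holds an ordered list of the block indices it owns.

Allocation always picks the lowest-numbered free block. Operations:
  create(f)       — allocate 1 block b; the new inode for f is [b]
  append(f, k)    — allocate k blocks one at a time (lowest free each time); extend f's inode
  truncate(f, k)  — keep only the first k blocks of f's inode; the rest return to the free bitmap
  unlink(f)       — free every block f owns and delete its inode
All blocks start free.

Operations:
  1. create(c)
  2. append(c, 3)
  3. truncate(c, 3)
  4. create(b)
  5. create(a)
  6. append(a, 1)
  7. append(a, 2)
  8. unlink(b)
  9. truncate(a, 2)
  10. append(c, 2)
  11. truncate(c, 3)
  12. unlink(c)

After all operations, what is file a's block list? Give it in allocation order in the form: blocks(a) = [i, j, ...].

blocks(a) = [4, 5]

after create(c) → c:[0]  free=[F..........]
after append(c, 3) → c:[0, 1, 2, 3]  free=[FFFF.......]
after truncate(c, 3) → c:[0, 1, 2]  free=[FFF........]
after create(b) → b:[3], c:[0, 1, 2]  free=[FFFF.......]
after create(a) → a:[4], b:[3], c:[0, 1, 2]  free=[FFFFF......]
after append(a, 1) → a:[4, 5], b:[3], c:[0, 1, 2]  free=[FFFFFF.....]
after append(a, 2) → a:[4, 5, 6, 7], b:[3], c:[0, 1, 2]  free=[FFFFFFFF...]
after unlink(b) → a:[4, 5, 6, 7], c:[0, 1, 2]  free=[FFF.FFFF...]
after truncate(a, 2) → a:[4, 5], c:[0, 1, 2]  free=[FFF.FF.....]
after append(c, 2) → a:[4, 5], c:[0, 1, 2, 3, 6]  free=[FFFFFFF....]
after truncate(c, 3) → a:[4, 5], c:[0, 1, 2]  free=[FFF.FF.....]
after unlink(c) → a:[4, 5]  free=[....FF.....]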